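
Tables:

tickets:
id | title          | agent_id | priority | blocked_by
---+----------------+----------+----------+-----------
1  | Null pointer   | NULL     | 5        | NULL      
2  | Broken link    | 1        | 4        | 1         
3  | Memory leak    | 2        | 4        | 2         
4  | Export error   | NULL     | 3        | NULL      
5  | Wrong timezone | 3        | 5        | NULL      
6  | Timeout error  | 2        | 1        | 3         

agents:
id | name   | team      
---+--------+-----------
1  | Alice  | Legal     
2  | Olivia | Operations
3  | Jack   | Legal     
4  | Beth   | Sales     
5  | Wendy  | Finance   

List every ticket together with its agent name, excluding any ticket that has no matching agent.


INNER JOIN keeps only tickets rows whose agent_id matches an id in agents. Walk through each ticket:
  - ticket 1 (Null pointer): agent_id=NULL, no match -> dropped
  - ticket 2 (Broken link): agent_id=1 -> matches Alice
  - ticket 3 (Memory leak): agent_id=2 -> matches Olivia
  - ticket 4 (Export error): agent_id=NULL, no match -> dropped
  - ticket 5 (Wrong timezone): agent_id=3 -> matches Jack
  - ticket 6 (Timeout error): agent_id=2 -> matches Olivia
So 2 of 6 rows are dropped.

SQL:
SELECT a.title, b.name AS agent
FROM tickets a
INNER JOIN agents b ON a.agent_id = b.id

Result:
title          | agent 
---------------+-------
Broken link    | Alice 
Memory leak    | Olivia
Wrong timezone | Jack  
Timeout error  | Olivia


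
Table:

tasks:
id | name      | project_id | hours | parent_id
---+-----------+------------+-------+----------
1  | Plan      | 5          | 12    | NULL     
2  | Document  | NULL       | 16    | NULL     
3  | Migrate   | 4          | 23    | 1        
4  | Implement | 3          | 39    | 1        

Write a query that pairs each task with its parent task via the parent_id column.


This is a self-join: tasks is joined to a second copy of itself, matching each row's parent_id to another row's id. Use LEFT JOIN so rows with parent_id=NULL are kept.
  - task 1 (Plan): parent_id=NULL -> NULL
  - task 2 (Document): parent_id=NULL -> NULL
  - task 3 (Migrate): parent_id=1 -> Plan
  - task 4 (Implement): parent_id=1 -> Plan

SQL:
SELECT a.name AS item, b.name AS parent
FROM tasks a
LEFT JOIN tasks b ON a.parent_id = b.id

Result:
item      | parent
----------+-------
Plan      | NULL  
Document  | NULL  
Migrate   | Plan  
Implement | Plan  


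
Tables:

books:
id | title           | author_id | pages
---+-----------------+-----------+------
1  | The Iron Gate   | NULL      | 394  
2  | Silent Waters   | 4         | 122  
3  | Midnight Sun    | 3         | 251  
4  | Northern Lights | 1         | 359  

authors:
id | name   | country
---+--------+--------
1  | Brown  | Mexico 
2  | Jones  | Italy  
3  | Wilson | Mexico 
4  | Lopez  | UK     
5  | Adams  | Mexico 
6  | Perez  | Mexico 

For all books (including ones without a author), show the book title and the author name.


LEFT JOIN keeps every row from books (the left table); where author_id has no match in authors, the author columns become NULL. Walk through each book:
  - book 1 (The Iron Gate): author_id=NULL, no match -> kept with NULL
  - book 2 (Silent Waters): author_id=4 -> matches Lopez
  - book 3 (Midnight Sun): author_id=3 -> matches Wilson
  - book 4 (Northern Lights): author_id=1 -> matches Brown
All 4 rows appear; 1 has NULL author.

SQL:
SELECT a.title, b.name AS author
FROM books a
LEFT JOIN authors b ON a.author_id = b.id

Result:
title           | author
----------------+-------
The Iron Gate   | NULL  
Silent Waters   | Lopez 
Midnight Sun    | Wilson
Northern Lights | Brown 


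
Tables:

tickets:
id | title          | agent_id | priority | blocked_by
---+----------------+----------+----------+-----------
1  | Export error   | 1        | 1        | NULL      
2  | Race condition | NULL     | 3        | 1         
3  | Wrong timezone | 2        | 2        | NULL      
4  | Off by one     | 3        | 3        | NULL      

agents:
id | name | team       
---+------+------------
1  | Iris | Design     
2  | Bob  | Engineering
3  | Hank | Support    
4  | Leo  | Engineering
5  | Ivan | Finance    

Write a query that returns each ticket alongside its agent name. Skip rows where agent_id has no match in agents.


INNER JOIN keeps only tickets rows whose agent_id matches an id in agents. Walk through each ticket:
  - ticket 1 (Export error): agent_id=1 -> matches Iris
  - ticket 2 (Race condition): agent_id=NULL, no match -> dropped
  - ticket 3 (Wrong timezone): agent_id=2 -> matches Bob
  - ticket 4 (Off by one): agent_id=3 -> matches Hank
So 1 of 4 rows is dropped.

SQL:
SELECT a.title, b.name AS agent
FROM tickets a
INNER JOIN agents b ON a.agent_id = b.id

Result:
title          | agent
---------------+------
Export error   | Iris 
Wrong timezone | Bob  
Off by one     | Hank 


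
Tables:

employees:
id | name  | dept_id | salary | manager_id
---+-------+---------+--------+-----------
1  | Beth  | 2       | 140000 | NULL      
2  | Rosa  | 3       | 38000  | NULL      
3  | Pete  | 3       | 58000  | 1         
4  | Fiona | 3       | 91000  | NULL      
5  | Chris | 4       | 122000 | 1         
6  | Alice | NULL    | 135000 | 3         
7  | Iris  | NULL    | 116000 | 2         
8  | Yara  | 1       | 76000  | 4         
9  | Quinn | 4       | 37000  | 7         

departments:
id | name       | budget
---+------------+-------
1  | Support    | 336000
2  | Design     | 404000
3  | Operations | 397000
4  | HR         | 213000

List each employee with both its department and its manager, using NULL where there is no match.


Two LEFT JOINs from the same base table employees: one to departments via dept_id, one to employees itself via manager_id. Both are LEFT so every employee is preserved.
Match against departments:
  - employee 1 (Beth): dept_id=2 -> matches Design
  - employee 2 (Rosa): dept_id=3 -> matches Operations
  - employee 3 (Pete): dept_id=3 -> matches Operations
  - employee 4 (Fiona): dept_id=3 -> matches Operations
  - employee 5 (Chris): dept_id=4 -> matches HR
  - employee 6 (Alice): dept_id=NULL, no match -> kept with NULL
  - employee 7 (Iris): dept_id=NULL, no match -> kept with NULL
  - employee 8 (Yara): dept_id=1 -> matches Support
  - employee 9 (Quinn): dept_id=4 -> matches HR
Match against employees (self):
  - employee 1 (Beth): manager_id=NULL -> NULL
  - employee 2 (Rosa): manager_id=NULL -> NULL
  - employee 3 (Pete): manager_id=1 -> Beth
  - employee 4 (Fiona): manager_id=NULL -> NULL
  - employee 5 (Chris): manager_id=1 -> Beth
  - employee 6 (Alice): manager_id=3 -> Pete
  - employee 7 (Iris): manager_id=2 -> Rosa
  - employee 8 (Yara): manager_id=4 -> Fiona
  - employee 9 (Quinn): manager_id=7 -> Iris

SQL:
SELECT a.name, b.name AS department, c.name AS manager
FROM employees a
LEFT JOIN departments b ON a.dept_id = b.id
LEFT JOIN employees c ON a.manager_id = c.id

Result:
name  | department | manager
------+------------+--------
Beth  | Design     | NULL   
Rosa  | Operations | NULL   
Pete  | Operations | Beth   
Fiona | Operations | NULL   
Chris | HR         | Beth   
Alice | NULL       | Pete   
Iris  | NULL       | Rosa   
Yara  | Support    | Fiona  
Quinn | HR         | Iris   


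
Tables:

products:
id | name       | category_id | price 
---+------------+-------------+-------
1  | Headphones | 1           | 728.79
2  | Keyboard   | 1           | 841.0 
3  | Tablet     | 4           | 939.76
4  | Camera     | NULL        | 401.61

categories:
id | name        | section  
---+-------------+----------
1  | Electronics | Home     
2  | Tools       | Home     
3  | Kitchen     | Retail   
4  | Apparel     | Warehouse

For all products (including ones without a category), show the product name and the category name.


LEFT JOIN keeps every row from products (the left table); where category_id has no match in categories, the category columns become NULL. Walk through each product:
  - product 1 (Headphones): category_id=1 -> matches Electronics
  - product 2 (Keyboard): category_id=1 -> matches Electronics
  - product 3 (Tablet): category_id=4 -> matches Apparel
  - product 4 (Camera): category_id=NULL, no match -> kept with NULL
All 4 rows appear; 1 has NULL category.

SQL:
SELECT a.name, b.name AS category
FROM products a
LEFT JOIN categories b ON a.category_id = b.id

Result:
name       | category   
-----------+------------
Headphones | Electronics
Keyboard   | Electronics
Tablet     | Apparel    
Camera     | NULL       


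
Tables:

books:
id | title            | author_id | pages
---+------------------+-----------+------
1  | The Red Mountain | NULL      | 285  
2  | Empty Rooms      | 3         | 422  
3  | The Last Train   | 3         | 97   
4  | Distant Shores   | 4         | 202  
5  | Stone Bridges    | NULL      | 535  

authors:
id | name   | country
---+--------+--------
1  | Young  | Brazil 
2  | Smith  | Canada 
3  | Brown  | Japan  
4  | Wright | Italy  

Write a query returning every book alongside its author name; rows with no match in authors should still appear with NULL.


LEFT JOIN keeps every row from books (the left table); where author_id has no match in authors, the author columns become NULL. Walk through each book:
  - book 1 (The Red Mountain): author_id=NULL, no match -> kept with NULL
  - book 2 (Empty Rooms): author_id=3 -> matches Brown
  - book 3 (The Last Train): author_id=3 -> matches Brown
  - book 4 (Distant Shores): author_id=4 -> matches Wright
  - book 5 (Stone Bridges): author_id=NULL, no match -> kept with NULL
All 5 rows appear; 2 have NULL author.

SQL:
SELECT a.title, b.name AS author
FROM books a
LEFT JOIN authors b ON a.author_id = b.id

Result:
title            | author
-----------------+-------
The Red Mountain | NULL  
Empty Rooms      | Brown 
The Last Train   | Brown 
Distant Shores   | Wright
Stone Bridges    | NULL  


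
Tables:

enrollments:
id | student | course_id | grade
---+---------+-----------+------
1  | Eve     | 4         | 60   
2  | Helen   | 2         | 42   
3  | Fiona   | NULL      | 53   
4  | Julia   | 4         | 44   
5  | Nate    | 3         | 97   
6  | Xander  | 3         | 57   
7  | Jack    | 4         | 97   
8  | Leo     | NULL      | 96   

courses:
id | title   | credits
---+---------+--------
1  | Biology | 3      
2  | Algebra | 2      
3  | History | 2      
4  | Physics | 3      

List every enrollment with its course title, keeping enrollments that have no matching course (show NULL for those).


LEFT JOIN keeps every row from enrollments (the left table); where course_id has no match in courses, the course columns become NULL. Walk through each enrollment:
  - enrollment 1 (Eve): course_id=4 -> matches Physics
  - enrollment 2 (Helen): course_id=2 -> matches Algebra
  - enrollment 3 (Fiona): course_id=NULL, no match -> kept with NULL
  - enrollment 4 (Julia): course_id=4 -> matches Physics
  - enrollment 5 (Nate): course_id=3 -> matches History
  - enrollment 6 (Xander): course_id=3 -> matches History
  - enrollment 7 (Jack): course_id=4 -> matches Physics
  - enrollment 8 (Leo): course_id=NULL, no match -> kept with NULL
All 8 rows appear; 2 have NULL course.

SQL:
SELECT a.student, b.title AS course
FROM enrollments a
LEFT JOIN courses b ON a.course_id = b.id

Result:
student | course 
--------+--------
Eve     | Physics
Helen   | Algebra
Fiona   | NULL   
Julia   | Physics
Nate    | History
Xander  | History
Jack    | Physics
Leo     | NULL   


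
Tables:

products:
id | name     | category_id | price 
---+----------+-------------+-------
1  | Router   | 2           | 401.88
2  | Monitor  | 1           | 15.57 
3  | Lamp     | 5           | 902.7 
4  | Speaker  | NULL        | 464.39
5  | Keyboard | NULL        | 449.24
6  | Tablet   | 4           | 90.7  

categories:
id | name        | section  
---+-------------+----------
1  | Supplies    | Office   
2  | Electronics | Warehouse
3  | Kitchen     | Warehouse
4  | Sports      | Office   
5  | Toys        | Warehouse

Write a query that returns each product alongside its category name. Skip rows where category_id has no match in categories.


INNER JOIN keeps only products rows whose category_id matches an id in categories. Walk through each product:
  - product 1 (Router): category_id=2 -> matches Electronics
  - product 2 (Monitor): category_id=1 -> matches Supplies
  - product 3 (Lamp): category_id=5 -> matches Toys
  - product 4 (Speaker): category_id=NULL, no match -> dropped
  - product 5 (Keyboard): category_id=NULL, no match -> dropped
  - product 6 (Tablet): category_id=4 -> matches Sports
So 2 of 6 rows are dropped.

SQL:
SELECT a.name, b.name AS category
FROM products a
INNER JOIN categories b ON a.category_id = b.id

Result:
name    | category   
--------+------------
Router  | Electronics
Monitor | Supplies   
Lamp    | Toys       
Tablet  | Sports     


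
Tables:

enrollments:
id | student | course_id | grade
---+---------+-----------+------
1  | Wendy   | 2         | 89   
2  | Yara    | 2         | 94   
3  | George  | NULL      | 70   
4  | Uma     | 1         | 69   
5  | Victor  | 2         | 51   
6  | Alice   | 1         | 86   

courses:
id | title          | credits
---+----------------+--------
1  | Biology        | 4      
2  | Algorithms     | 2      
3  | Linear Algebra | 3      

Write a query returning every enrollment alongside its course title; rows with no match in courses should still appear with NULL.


LEFT JOIN keeps every row from enrollments (the left table); where course_id has no match in courses, the course columns become NULL. Walk through each enrollment:
  - enrollment 1 (Wendy): course_id=2 -> matches Algorithms
  - enrollment 2 (Yara): course_id=2 -> matches Algorithms
  - enrollment 3 (George): course_id=NULL, no match -> kept with NULL
  - enrollment 4 (Uma): course_id=1 -> matches Biology
  - enrollment 5 (Victor): course_id=2 -> matches Algorithms
  - enrollment 6 (Alice): course_id=1 -> matches Biology
All 6 rows appear; 1 has NULL course.

SQL:
SELECT a.student, b.title AS course
FROM enrollments a
LEFT JOIN courses b ON a.course_id = b.id

Result:
student | course    
--------+-----------
Wendy   | Algorithms
Yara    | Algorithms
George  | NULL      
Uma     | Biology   
Victor  | Algorithms
Alice   | Biology   


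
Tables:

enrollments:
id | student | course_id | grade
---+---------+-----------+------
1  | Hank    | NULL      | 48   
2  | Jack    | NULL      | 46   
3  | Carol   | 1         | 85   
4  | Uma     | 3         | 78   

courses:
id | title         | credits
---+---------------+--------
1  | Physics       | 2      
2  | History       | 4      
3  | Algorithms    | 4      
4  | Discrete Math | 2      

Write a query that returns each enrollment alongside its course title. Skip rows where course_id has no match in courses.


INNER JOIN keeps only enrollments rows whose course_id matches an id in courses. Walk through each enrollment:
  - enrollment 1 (Hank): course_id=NULL, no match -> dropped
  - enrollment 2 (Jack): course_id=NULL, no match -> dropped
  - enrollment 3 (Carol): course_id=1 -> matches Physics
  - enrollment 4 (Uma): course_id=3 -> matches Algorithms
So 2 of 4 rows are dropped.

SQL:
SELECT a.student, b.title AS course
FROM enrollments a
INNER JOIN courses b ON a.course_id = b.id

Result:
student | course    
--------+-----------
Carol   | Physics   
Uma     | Algorithms


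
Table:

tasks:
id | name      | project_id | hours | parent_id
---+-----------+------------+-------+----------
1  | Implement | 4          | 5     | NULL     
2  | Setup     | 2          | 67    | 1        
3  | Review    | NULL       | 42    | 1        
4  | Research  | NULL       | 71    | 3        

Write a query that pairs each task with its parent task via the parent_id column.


This is a self-join: tasks is joined to a second copy of itself, matching each row's parent_id to another row's id. Use LEFT JOIN so rows with parent_id=NULL are kept.
  - task 1 (Implement): parent_id=NULL -> NULL
  - task 2 (Setup): parent_id=1 -> Implement
  - task 3 (Review): parent_id=1 -> Implement
  - task 4 (Research): parent_id=3 -> Review

SQL:
SELECT a.name AS item, b.name AS parent
FROM tasks a
LEFT JOIN tasks b ON a.parent_id = b.id

Result:
item      | parent   
----------+----------
Implement | NULL     
Setup     | Implement
Review    | Implement
Research  | Review   


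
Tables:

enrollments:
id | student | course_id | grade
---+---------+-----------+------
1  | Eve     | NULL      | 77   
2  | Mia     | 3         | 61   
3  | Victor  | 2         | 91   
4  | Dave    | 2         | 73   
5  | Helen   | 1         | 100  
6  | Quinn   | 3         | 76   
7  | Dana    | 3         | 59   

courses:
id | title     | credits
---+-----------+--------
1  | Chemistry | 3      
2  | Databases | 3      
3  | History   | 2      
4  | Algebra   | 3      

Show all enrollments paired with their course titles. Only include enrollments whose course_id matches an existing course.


INNER JOIN keeps only enrollments rows whose course_id matches an id in courses. Walk through each enrollment:
  - enrollment 1 (Eve): course_id=NULL, no match -> dropped
  - enrollment 2 (Mia): course_id=3 -> matches History
  - enrollment 3 (Victor): course_id=2 -> matches Databases
  - enrollment 4 (Dave): course_id=2 -> matches Databases
  - enrollment 5 (Helen): course_id=1 -> matches Chemistry
  - enrollment 6 (Quinn): course_id=3 -> matches History
  - enrollment 7 (Dana): course_id=3 -> matches History
So 1 of 7 rows is dropped.

SQL:
SELECT a.student, b.title AS course
FROM enrollments a
INNER JOIN courses b ON a.course_id = b.id

Result:
student | course   
--------+----------
Mia     | History  
Victor  | Databases
Dave    | Databases
Helen   | Chemistry
Quinn   | History  
Dana    | History  


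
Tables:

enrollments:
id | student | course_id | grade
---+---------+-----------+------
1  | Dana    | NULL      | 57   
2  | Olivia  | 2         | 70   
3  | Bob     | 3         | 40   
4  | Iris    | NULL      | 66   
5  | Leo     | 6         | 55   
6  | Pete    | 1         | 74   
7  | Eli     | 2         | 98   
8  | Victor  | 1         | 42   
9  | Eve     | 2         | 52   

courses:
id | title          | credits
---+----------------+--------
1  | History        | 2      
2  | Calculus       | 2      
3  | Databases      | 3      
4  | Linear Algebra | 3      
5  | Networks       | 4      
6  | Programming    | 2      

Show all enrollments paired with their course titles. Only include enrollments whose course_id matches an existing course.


INNER JOIN keeps only enrollments rows whose course_id matches an id in courses. Walk through each enrollment:
  - enrollment 1 (Dana): course_id=NULL, no match -> dropped
  - enrollment 2 (Olivia): course_id=2 -> matches Calculus
  - enrollment 3 (Bob): course_id=3 -> matches Databases
  - enrollment 4 (Iris): course_id=NULL, no match -> dropped
  - enrollment 5 (Leo): course_id=6 -> matches Programming
  - enrollment 6 (Pete): course_id=1 -> matches History
  - enrollment 7 (Eli): course_id=2 -> matches Calculus
  - enrollment 8 (Victor): course_id=1 -> matches History
  - enrollment 9 (Eve): course_id=2 -> matches Calculus
So 2 of 9 rows are dropped.

SQL:
SELECT a.student, b.title AS course
FROM enrollments a
INNER JOIN courses b ON a.course_id = b.id

Result:
student | course     
--------+------------
Olivia  | Calculus   
Bob     | Databases  
Leo     | Programming
Pete    | History    
Eli     | Calculus   
Victor  | History    
Eve     | Calculus   


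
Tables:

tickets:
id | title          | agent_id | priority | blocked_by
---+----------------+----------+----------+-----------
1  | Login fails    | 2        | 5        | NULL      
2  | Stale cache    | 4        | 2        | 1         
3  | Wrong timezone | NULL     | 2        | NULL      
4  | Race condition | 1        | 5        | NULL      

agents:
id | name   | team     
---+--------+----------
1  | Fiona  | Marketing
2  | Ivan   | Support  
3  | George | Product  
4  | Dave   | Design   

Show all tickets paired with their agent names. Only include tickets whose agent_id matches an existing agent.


INNER JOIN keeps only tickets rows whose agent_id matches an id in agents. Walk through each ticket:
  - ticket 1 (Login fails): agent_id=2 -> matches Ivan
  - ticket 2 (Stale cache): agent_id=4 -> matches Dave
  - ticket 3 (Wrong timezone): agent_id=NULL, no match -> dropped
  - ticket 4 (Race condition): agent_id=1 -> matches Fiona
So 1 of 4 rows is dropped.

SQL:
SELECT a.title, b.name AS agent
FROM tickets a
INNER JOIN agents b ON a.agent_id = b.id

Result:
title          | agent
---------------+------
Login fails    | Ivan 
Stale cache    | Dave 
Race condition | Fiona


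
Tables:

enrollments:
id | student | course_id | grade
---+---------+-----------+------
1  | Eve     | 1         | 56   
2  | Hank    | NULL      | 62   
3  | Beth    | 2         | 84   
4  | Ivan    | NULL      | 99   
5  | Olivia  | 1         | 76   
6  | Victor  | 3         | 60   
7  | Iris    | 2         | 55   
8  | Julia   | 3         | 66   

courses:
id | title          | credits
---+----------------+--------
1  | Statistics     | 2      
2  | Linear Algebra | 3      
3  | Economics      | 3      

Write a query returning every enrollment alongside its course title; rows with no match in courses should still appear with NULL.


LEFT JOIN keeps every row from enrollments (the left table); where course_id has no match in courses, the course columns become NULL. Walk through each enrollment:
  - enrollment 1 (Eve): course_id=1 -> matches Statistics
  - enrollment 2 (Hank): course_id=NULL, no match -> kept with NULL
  - enrollment 3 (Beth): course_id=2 -> matches Linear Algebra
  - enrollment 4 (Ivan): course_id=NULL, no match -> kept with NULL
  - enrollment 5 (Olivia): course_id=1 -> matches Statistics
  - enrollment 6 (Victor): course_id=3 -> matches Economics
  - enrollment 7 (Iris): course_id=2 -> matches Linear Algebra
  - enrollment 8 (Julia): course_id=3 -> matches Economics
All 8 rows appear; 2 have NULL course.

SQL:
SELECT a.student, b.title AS course
FROM enrollments a
LEFT JOIN courses b ON a.course_id = b.id

Result:
student | course        
--------+---------------
Eve     | Statistics    
Hank    | NULL          
Beth    | Linear Algebra
Ivan    | NULL          
Olivia  | Statistics    
Victor  | Economics     
Iris    | Linear Algebra
Julia   | Economics     


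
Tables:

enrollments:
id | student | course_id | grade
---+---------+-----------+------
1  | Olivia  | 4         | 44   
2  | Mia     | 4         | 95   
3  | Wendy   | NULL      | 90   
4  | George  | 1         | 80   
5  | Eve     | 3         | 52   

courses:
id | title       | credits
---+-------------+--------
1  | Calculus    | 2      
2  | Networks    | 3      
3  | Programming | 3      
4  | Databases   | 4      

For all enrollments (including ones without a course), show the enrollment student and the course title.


LEFT JOIN keeps every row from enrollments (the left table); where course_id has no match in courses, the course columns become NULL. Walk through each enrollment:
  - enrollment 1 (Olivia): course_id=4 -> matches Databases
  - enrollment 2 (Mia): course_id=4 -> matches Databases
  - enrollment 3 (Wendy): course_id=NULL, no match -> kept with NULL
  - enrollment 4 (George): course_id=1 -> matches Calculus
  - enrollment 5 (Eve): course_id=3 -> matches Programming
All 5 rows appear; 1 has NULL course.

SQL:
SELECT a.student, b.title AS course
FROM enrollments a
LEFT JOIN courses b ON a.course_id = b.id

Result:
student | course     
--------+------------
Olivia  | Databases  
Mia     | Databases  
Wendy   | NULL       
George  | Calculus   
Eve     | Programming


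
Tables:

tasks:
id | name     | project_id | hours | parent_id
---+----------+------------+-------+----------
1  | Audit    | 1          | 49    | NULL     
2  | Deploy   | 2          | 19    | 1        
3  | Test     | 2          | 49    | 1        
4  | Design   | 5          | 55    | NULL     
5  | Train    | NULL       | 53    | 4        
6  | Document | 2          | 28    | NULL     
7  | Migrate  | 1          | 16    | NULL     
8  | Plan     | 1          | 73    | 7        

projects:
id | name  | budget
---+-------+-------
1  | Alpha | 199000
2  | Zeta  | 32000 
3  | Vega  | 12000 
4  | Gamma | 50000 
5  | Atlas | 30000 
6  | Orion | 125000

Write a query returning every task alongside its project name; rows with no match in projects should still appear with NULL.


LEFT JOIN keeps every row from tasks (the left table); where project_id has no match in projects, the project columns become NULL. Walk through each task:
  - task 1 (Audit): project_id=1 -> matches Alpha
  - task 2 (Deploy): project_id=2 -> matches Zeta
  - task 3 (Test): project_id=2 -> matches Zeta
  - task 4 (Design): project_id=5 -> matches Atlas
  - task 5 (Train): project_id=NULL, no match -> kept with NULL
  - task 6 (Document): project_id=2 -> matches Zeta
  - task 7 (Migrate): project_id=1 -> matches Alpha
  - task 8 (Plan): project_id=1 -> matches Alpha
All 8 rows appear; 1 has NULL project.

SQL:
SELECT a.name, b.name AS project
FROM tasks a
LEFT JOIN projects b ON a.project_id = b.id

Result:
name     | project
---------+--------
Audit    | Alpha  
Deploy   | Zeta   
Test     | Zeta   
Design   | Atlas  
Train    | NULL   
Document | Zeta   
Migrate  | Alpha  
Plan     | Alpha  


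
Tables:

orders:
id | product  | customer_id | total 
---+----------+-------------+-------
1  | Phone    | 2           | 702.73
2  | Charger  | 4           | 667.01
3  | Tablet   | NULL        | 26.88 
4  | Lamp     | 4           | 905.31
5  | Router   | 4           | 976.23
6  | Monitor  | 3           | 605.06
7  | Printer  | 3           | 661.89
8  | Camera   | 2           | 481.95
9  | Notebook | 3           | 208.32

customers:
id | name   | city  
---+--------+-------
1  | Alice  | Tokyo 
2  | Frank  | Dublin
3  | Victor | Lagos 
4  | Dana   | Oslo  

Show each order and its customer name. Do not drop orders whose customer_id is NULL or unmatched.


LEFT JOIN keeps every row from orders (the left table); where customer_id has no match in customers, the customer columns become NULL. Walk through each order:
  - order 1 (Phone): customer_id=2 -> matches Frank
  - order 2 (Charger): customer_id=4 -> matches Dana
  - order 3 (Tablet): customer_id=NULL, no match -> kept with NULL
  - order 4 (Lamp): customer_id=4 -> matches Dana
  - order 5 (Router): customer_id=4 -> matches Dana
  - order 6 (Monitor): customer_id=3 -> matches Victor
  - order 7 (Printer): customer_id=3 -> matches Victor
  - order 8 (Camera): customer_id=2 -> matches Frank
  - order 9 (Notebook): customer_id=3 -> matches Victor
All 9 rows appear; 1 has NULL customer.

SQL:
SELECT a.product, b.name AS customer
FROM orders a
LEFT JOIN customers b ON a.customer_id = b.id

Result:
product  | customer
---------+---------
Phone    | Frank   
Charger  | Dana    
Tablet   | NULL    
Lamp     | Dana    
Router   | Dana    
Monitor  | Victor  
Printer  | Victor  
Camera   | Frank   
Notebook | Victor  


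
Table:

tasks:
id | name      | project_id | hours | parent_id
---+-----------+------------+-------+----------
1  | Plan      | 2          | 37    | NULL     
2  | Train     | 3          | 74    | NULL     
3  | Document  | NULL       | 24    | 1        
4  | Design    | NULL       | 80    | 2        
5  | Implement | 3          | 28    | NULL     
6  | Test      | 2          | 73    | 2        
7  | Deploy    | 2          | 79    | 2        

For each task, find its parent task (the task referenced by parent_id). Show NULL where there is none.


This is a self-join: tasks is joined to a second copy of itself, matching each row's parent_id to another row's id. Use LEFT JOIN so rows with parent_id=NULL are kept.
  - task 1 (Plan): parent_id=NULL -> NULL
  - task 2 (Train): parent_id=NULL -> NULL
  - task 3 (Document): parent_id=1 -> Plan
  - task 4 (Design): parent_id=2 -> Train
  - task 5 (Implement): parent_id=NULL -> NULL
  - task 6 (Test): parent_id=2 -> Train
  - task 7 (Deploy): parent_id=2 -> Train

SQL:
SELECT a.name AS item, b.name AS parent
FROM tasks a
LEFT JOIN tasks b ON a.parent_id = b.id

Result:
item      | parent
----------+-------
Plan      | NULL  
Train     | NULL  
Document  | Plan  
Design    | Train 
Implement | NULL  
Test      | Train 
Deploy    | Train 


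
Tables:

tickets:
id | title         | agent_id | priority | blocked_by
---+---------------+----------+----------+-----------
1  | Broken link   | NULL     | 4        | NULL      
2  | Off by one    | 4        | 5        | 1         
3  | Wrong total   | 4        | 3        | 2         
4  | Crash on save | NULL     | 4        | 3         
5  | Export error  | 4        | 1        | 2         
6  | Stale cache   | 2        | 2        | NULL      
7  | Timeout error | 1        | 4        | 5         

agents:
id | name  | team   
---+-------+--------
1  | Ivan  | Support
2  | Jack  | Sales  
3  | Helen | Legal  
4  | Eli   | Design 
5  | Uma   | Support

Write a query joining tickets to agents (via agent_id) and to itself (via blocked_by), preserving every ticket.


Two LEFT JOINs from the same base table tickets: one to agents via agent_id, one to tickets itself via blocked_by. Both are LEFT so every ticket is preserved.
Match against agents:
  - ticket 1 (Broken link): agent_id=NULL, no match -> kept with NULL
  - ticket 2 (Off by one): agent_id=4 -> matches Eli
  - ticket 3 (Wrong total): agent_id=4 -> matches Eli
  - ticket 4 (Crash on save): agent_id=NULL, no match -> kept with NULL
  - ticket 5 (Export error): agent_id=4 -> matches Eli
  - ticket 6 (Stale cache): agent_id=2 -> matches Jack
  - ticket 7 (Timeout error): agent_id=1 -> matches Ivan
Match against tickets (self):
  - ticket 1 (Broken link): blocked_by=NULL -> NULL
  - ticket 2 (Off by one): blocked_by=1 -> Broken link
  - ticket 3 (Wrong total): blocked_by=2 -> Off by one
  - ticket 4 (Crash on save): blocked_by=3 -> Wrong total
  - ticket 5 (Export error): blocked_by=2 -> Off by one
  - ticket 6 (Stale cache): blocked_by=NULL -> NULL
  - ticket 7 (Timeout error): blocked_by=5 -> Export error

SQL:
SELECT a.title, b.name AS agent, c.title AS blocked_by
FROM tickets a
LEFT JOIN agents b ON a.agent_id = b.id
LEFT JOIN tickets c ON a.blocked_by = c.id

Result:
title         | agent | blocked_by  
--------------+-------+-------------
Broken link   | NULL  | NULL        
Off by one    | Eli   | Broken link 
Wrong total   | Eli   | Off by one  
Crash on save | NULL  | Wrong total 
Export error  | Eli   | Off by one  
Stale cache   | Jack  | NULL        
Timeout error | Ivan  | Export error


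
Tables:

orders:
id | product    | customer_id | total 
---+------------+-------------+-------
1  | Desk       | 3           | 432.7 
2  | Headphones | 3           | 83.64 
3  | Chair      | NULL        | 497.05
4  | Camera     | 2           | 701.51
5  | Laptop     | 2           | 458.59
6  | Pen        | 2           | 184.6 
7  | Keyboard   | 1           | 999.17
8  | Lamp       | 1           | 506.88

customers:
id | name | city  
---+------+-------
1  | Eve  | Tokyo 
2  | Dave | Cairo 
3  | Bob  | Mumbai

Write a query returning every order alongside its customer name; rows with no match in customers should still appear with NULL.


LEFT JOIN keeps every row from orders (the left table); where customer_id has no match in customers, the customer columns become NULL. Walk through each order:
  - order 1 (Desk): customer_id=3 -> matches Bob
  - order 2 (Headphones): customer_id=3 -> matches Bob
  - order 3 (Chair): customer_id=NULL, no match -> kept with NULL
  - order 4 (Camera): customer_id=2 -> matches Dave
  - order 5 (Laptop): customer_id=2 -> matches Dave
  - order 6 (Pen): customer_id=2 -> matches Dave
  - order 7 (Keyboard): customer_id=1 -> matches Eve
  - order 8 (Lamp): customer_id=1 -> matches Eve
All 8 rows appear; 1 has NULL customer.

SQL:
SELECT a.product, b.name AS customer
FROM orders a
LEFT JOIN customers b ON a.customer_id = b.id

Result:
product    | customer
-----------+---------
Desk       | Bob     
Headphones | Bob     
Chair      | NULL    
Camera     | Dave    
Laptop     | Dave    
Pen        | Dave    
Keyboard   | Eve     
Lamp       | Eve     


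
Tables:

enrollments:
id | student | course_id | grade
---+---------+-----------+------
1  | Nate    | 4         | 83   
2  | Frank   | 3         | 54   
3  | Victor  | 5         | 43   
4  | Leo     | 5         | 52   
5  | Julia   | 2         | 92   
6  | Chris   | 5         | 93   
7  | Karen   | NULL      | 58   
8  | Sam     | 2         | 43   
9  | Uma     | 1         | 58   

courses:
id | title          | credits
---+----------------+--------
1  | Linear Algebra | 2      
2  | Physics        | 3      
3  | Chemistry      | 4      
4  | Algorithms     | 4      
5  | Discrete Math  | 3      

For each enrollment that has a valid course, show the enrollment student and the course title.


INNER JOIN keeps only enrollments rows whose course_id matches an id in courses. Walk through each enrollment:
  - enrollment 1 (Nate): course_id=4 -> matches Algorithms
  - enrollment 2 (Frank): course_id=3 -> matches Chemistry
  - enrollment 3 (Victor): course_id=5 -> matches Discrete Math
  - enrollment 4 (Leo): course_id=5 -> matches Discrete Math
  - enrollment 5 (Julia): course_id=2 -> matches Physics
  - enrollment 6 (Chris): course_id=5 -> matches Discrete Math
  - enrollment 7 (Karen): course_id=NULL, no match -> dropped
  - enrollment 8 (Sam): course_id=2 -> matches Physics
  - enrollment 9 (Uma): course_id=1 -> matches Linear Algebra
So 1 of 9 rows is dropped.

SQL:
SELECT a.student, b.title AS course
FROM enrollments a
INNER JOIN courses b ON a.course_id = b.id

Result:
student | course        
--------+---------------
Nate    | Algorithms    
Frank   | Chemistry     
Victor  | Discrete Math 
Leo     | Discrete Math 
Julia   | Physics       
Chris   | Discrete Math 
Sam     | Physics       
Uma     | Linear Algebra


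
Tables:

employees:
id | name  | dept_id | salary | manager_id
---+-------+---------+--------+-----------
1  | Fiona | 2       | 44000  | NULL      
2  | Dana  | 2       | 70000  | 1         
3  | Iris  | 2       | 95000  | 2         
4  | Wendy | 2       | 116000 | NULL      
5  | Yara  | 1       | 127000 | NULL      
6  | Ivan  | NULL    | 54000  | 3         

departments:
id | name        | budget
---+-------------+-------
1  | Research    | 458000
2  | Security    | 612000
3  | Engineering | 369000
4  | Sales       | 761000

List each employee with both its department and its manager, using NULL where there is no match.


Two LEFT JOINs from the same base table employees: one to departments via dept_id, one to employees itself via manager_id. Both are LEFT so every employee is preserved.
Match against departments:
  - employee 1 (Fiona): dept_id=2 -> matches Security
  - employee 2 (Dana): dept_id=2 -> matches Security
  - employee 3 (Iris): dept_id=2 -> matches Security
  - employee 4 (Wendy): dept_id=2 -> matches Security
  - employee 5 (Yara): dept_id=1 -> matches Research
  - employee 6 (Ivan): dept_id=NULL, no match -> kept with NULL
Match against employees (self):
  - employee 1 (Fiona): manager_id=NULL -> NULL
  - employee 2 (Dana): manager_id=1 -> Fiona
  - employee 3 (Iris): manager_id=2 -> Dana
  - employee 4 (Wendy): manager_id=NULL -> NULL
  - employee 5 (Yara): manager_id=NULL -> NULL
  - employee 6 (Ivan): manager_id=3 -> Iris

SQL:
SELECT a.name, b.name AS department, c.name AS manager
FROM employees a
LEFT JOIN departments b ON a.dept_id = b.id
LEFT JOIN employees c ON a.manager_id = c.id

Result:
name  | department | manager
------+------------+--------
Fiona | Security   | NULL   
Dana  | Security   | Fiona  
Iris  | Security   | Dana   
Wendy | Security   | NULL   
Yara  | Research   | NULL   
Ivan  | NULL       | Iris   


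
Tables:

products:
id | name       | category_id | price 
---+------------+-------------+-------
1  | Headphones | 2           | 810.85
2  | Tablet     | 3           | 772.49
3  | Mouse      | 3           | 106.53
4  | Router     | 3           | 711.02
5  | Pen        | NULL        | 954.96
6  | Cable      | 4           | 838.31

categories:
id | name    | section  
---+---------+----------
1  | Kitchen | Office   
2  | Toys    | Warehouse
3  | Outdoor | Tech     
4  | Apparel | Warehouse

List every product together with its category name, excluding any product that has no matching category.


INNER JOIN keeps only products rows whose category_id matches an id in categories. Walk through each product:
  - product 1 (Headphones): category_id=2 -> matches Toys
  - product 2 (Tablet): category_id=3 -> matches Outdoor
  - product 3 (Mouse): category_id=3 -> matches Outdoor
  - product 4 (Router): category_id=3 -> matches Outdoor
  - product 5 (Pen): category_id=NULL, no match -> dropped
  - product 6 (Cable): category_id=4 -> matches Apparel
So 1 of 6 rows is dropped.

SQL:
SELECT a.name, b.name AS category
FROM products a
INNER JOIN categories b ON a.category_id = b.id

Result:
name       | category
-----------+---------
Headphones | Toys    
Tablet     | Outdoor 
Mouse      | Outdoor 
Router     | Outdoor 
Cable      | Apparel 


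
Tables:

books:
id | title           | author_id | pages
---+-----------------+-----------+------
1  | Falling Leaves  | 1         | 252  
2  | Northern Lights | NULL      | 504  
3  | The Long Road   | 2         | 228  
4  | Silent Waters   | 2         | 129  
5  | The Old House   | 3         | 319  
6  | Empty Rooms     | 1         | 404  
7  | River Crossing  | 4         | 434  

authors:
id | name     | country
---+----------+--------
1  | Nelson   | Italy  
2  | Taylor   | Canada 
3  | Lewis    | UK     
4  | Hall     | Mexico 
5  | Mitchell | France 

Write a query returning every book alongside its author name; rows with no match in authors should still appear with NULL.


LEFT JOIN keeps every row from books (the left table); where author_id has no match in authors, the author columns become NULL. Walk through each book:
  - book 1 (Falling Leaves): author_id=1 -> matches Nelson
  - book 2 (Northern Lights): author_id=NULL, no match -> kept with NULL
  - book 3 (The Long Road): author_id=2 -> matches Taylor
  - book 4 (Silent Waters): author_id=2 -> matches Taylor
  - book 5 (The Old House): author_id=3 -> matches Lewis
  - book 6 (Empty Rooms): author_id=1 -> matches Nelson
  - book 7 (River Crossing): author_id=4 -> matches Hall
All 7 rows appear; 1 has NULL author.

SQL:
SELECT a.title, b.name AS author
FROM books a
LEFT JOIN authors b ON a.author_id = b.id

Result:
title           | author
----------------+-------
Falling Leaves  | Nelson
Northern Lights | NULL  
The Long Road   | Taylor
Silent Waters   | Taylor
The Old House   | Lewis 
Empty Rooms     | Nelson
River Crossing  | Hall  


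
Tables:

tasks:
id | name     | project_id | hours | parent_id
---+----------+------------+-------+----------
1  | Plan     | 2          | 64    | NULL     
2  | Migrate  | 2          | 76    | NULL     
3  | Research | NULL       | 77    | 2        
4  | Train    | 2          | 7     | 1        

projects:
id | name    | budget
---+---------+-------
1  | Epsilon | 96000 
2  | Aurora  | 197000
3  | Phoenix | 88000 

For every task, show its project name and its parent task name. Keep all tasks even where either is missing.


Two LEFT JOINs from the same base table tasks: one to projects via project_id, one to tasks itself via parent_id. Both are LEFT so every task is preserved.
Match against projects:
  - task 1 (Plan): project_id=2 -> matches Aurora
  - task 2 (Migrate): project_id=2 -> matches Aurora
  - task 3 (Research): project_id=NULL, no match -> kept with NULL
  - task 4 (Train): project_id=2 -> matches Aurora
Match against tasks (self):
  - task 1 (Plan): parent_id=NULL -> NULL
  - task 2 (Migrate): parent_id=NULL -> NULL
  - task 3 (Research): parent_id=2 -> Migrate
  - task 4 (Train): parent_id=1 -> Plan

SQL:
SELECT a.name, b.name AS project, c.name AS parent
FROM tasks a
LEFT JOIN projects b ON a.project_id = b.id
LEFT JOIN tasks c ON a.parent_id = c.id

Result:
name     | project | parent 
---------+---------+--------
Plan     | Aurora  | NULL   
Migrate  | Aurora  | NULL   
Research | NULL    | Migrate
Train    | Aurora  | Plan   


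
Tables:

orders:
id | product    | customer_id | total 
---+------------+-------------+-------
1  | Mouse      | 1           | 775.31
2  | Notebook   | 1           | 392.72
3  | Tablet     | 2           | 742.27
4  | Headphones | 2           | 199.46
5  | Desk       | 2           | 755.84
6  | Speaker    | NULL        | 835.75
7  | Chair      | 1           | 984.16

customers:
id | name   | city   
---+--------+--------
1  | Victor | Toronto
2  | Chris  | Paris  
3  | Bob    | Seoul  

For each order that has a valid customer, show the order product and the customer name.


INNER JOIN keeps only orders rows whose customer_id matches an id in customers. Walk through each order:
  - order 1 (Mouse): customer_id=1 -> matches Victor
  - order 2 (Notebook): customer_id=1 -> matches Victor
  - order 3 (Tablet): customer_id=2 -> matches Chris
  - order 4 (Headphones): customer_id=2 -> matches Chris
  - order 5 (Desk): customer_id=2 -> matches Chris
  - order 6 (Speaker): customer_id=NULL, no match -> dropped
  - order 7 (Chair): customer_id=1 -> matches Victor
So 1 of 7 rows is dropped.

SQL:
SELECT a.product, b.name AS customer
FROM orders a
INNER JOIN customers b ON a.customer_id = b.id

Result:
product    | customer
-----------+---------
Mouse      | Victor  
Notebook   | Victor  
Tablet     | Chris   
Headphones | Chris   
Desk       | Chris   
Chair      | Victor  
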